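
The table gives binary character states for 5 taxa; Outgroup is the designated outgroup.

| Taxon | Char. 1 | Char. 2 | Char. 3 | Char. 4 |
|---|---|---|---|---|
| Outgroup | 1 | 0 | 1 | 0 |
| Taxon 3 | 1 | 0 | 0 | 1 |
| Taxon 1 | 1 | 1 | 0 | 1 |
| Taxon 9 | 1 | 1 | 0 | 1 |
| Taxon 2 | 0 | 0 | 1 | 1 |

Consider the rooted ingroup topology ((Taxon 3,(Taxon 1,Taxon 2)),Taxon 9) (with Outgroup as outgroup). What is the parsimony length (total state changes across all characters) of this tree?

Map each character onto ((Taxon 3,(Taxon 1,Taxon 2)),Taxon 9) (rooted by Outgroup) and count the minimum state changes it requires (Fitch parsimony):
Char. 1: 1; Char. 2: 2; Char. 3: 2; Char. 4: 1.
Total tree length = 6.

6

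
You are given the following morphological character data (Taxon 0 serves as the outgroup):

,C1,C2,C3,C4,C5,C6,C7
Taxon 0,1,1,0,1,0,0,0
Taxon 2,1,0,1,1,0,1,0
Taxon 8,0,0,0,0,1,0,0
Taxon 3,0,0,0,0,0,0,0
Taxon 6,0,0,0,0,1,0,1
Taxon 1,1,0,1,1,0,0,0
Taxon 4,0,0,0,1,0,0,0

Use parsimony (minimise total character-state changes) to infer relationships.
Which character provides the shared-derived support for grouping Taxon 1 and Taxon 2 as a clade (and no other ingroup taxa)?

C3

Character polarity is set by the outgroup: the derived state is whichever differs from the outgroup's state, so for C1, C2, C4 the derived state is '0', and for the remaining characters it is '1'.
Only Taxon 3, Taxon 4, Taxon 6, and Taxon 8 show the derived state '0' for C1, supporting them as a clade.
C2 (derived state '0') is shared by all ingroup taxa — unites the whole ingroup.
C3 (derived state '1') is shared by Taxon 1 and Taxon 2 — a synapomorphy uniting that clade.
C4 (derived state '0') is shared by Taxon 3, Taxon 6, and Taxon 8 — a synapomorphy uniting that clade.
C5 (derived state '1') is shared by Taxon 6 and Taxon 8 — a synapomorphy uniting that clade.
C6 (derived state '1') is unique to Taxon 2 (autapomorphy; uninformative for grouping).
C7: derived state '1' in Taxon 6 only — an autapomorphy, so it tells us nothing about relationships among taxa.
Most parsimonious ingroup topology: ((Taxon 2,Taxon 1),(((Taxon 8,Taxon 6),Taxon 3),Taxon 4)).
The clade {Taxon 1, Taxon 2} is supported by C3: its derived state '1' occurs in exactly those taxa and in no other taxon (including the outgroup).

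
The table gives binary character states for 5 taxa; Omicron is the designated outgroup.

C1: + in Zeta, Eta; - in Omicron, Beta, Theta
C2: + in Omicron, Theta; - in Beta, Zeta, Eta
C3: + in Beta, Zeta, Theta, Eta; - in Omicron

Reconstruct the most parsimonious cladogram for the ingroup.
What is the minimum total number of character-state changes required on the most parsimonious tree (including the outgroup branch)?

Character polarity is set by the outgroup: the derived state is whichever differs from the outgroup's state, so for C2 the derived state is '-', and for the remaining characters it is '+'.
Only Eta and Zeta show the derived state '+' for C1, supporting them as a clade.
C2: derived state '-' in Beta, Eta, and Zeta only — synapomorphy for {Beta, Eta, Zeta}.
All ingroup taxa share the derived state '+' for C3; it defines the ingroup but does not resolve relationships within it.
Most parsimonious ingroup topology: ((Beta,(Zeta,Eta)),Theta).
Changes per character on this tree: C1: 1; C2: 1; C3: 1.
Total = 3.

3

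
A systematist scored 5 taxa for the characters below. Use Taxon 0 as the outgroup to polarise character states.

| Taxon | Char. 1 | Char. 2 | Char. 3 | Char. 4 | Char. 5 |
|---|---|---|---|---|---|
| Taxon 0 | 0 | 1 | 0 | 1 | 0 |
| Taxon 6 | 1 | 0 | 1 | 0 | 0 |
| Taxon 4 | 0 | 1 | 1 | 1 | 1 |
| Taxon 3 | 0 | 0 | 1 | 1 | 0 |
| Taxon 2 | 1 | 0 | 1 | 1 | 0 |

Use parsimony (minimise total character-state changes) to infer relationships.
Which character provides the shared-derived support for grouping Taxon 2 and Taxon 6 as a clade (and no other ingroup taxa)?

Char. 1

Character polarity is set by the outgroup: the derived state is whichever differs from the outgroup's state, so for Char. 2, Char. 4 the derived state is '0', and for the remaining characters it is '1'.
Char. 1: derived state '1' in Taxon 2 and Taxon 6 only — synapomorphy for {Taxon 2, Taxon 6}.
Char. 2: derived state '0' in Taxon 2, Taxon 3, and Taxon 6 only — synapomorphy for {Taxon 2, Taxon 3, Taxon 6}.
Char. 3 (derived state '1') is shared by all ingroup taxa — unites the whole ingroup.
Char. 4: derived state '0' in Taxon 6 only — an autapomorphy, so it tells us nothing about relationships among taxa.
Char. 5 (derived state '1') is unique to Taxon 4 (autapomorphy; uninformative for grouping).
Most parsimonious ingroup topology: (((Taxon 6,Taxon 2),Taxon 3),Taxon 4).
The clade {Taxon 2, Taxon 6} is supported by Char. 1: its derived state '1' occurs in exactly those taxa and in no other taxon (including the outgroup).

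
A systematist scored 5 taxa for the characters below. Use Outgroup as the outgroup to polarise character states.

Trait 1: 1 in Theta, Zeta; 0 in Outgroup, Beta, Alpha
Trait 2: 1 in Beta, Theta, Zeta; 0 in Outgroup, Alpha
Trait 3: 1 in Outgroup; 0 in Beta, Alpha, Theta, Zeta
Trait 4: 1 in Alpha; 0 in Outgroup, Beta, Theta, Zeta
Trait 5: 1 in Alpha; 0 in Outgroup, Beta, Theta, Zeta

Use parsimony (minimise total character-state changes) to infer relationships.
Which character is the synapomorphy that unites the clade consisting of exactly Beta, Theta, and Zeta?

Trait 2

Character polarity is set by the outgroup: the derived state is whichever differs from the outgroup's state, so for Trait 3 the derived state is '0', and for the remaining characters it is '1'.
Trait 1: derived state '1' in Theta and Zeta only — synapomorphy for {Theta, Zeta}.
Only Beta, Theta, and Zeta show the derived state '1' for Trait 2, supporting them as a clade.
All ingroup taxa share the derived state '0' for Trait 3; it defines the ingroup but does not resolve relationships within it.
Trait 4: derived state '1' in Alpha only — an autapomorphy, so it tells us nothing about relationships among taxa.
Trait 5 (derived state '1') is unique to Alpha (autapomorphy; uninformative for grouping).
Most parsimonious ingroup topology: ((Beta,(Theta,Zeta)),Alpha).
The clade {Beta, Theta, Zeta} is supported by Trait 2: its derived state '1' occurs in exactly those taxa and in no other taxon (including the outgroup).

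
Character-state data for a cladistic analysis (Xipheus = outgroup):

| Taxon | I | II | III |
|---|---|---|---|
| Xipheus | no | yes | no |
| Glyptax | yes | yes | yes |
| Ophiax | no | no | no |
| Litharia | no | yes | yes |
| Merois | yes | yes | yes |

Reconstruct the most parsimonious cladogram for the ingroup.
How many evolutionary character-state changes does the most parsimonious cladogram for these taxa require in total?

Character polarity is set by the outgroup: the derived state is whichever differs from the outgroup's state, so for II the derived state is 'no', and for the remaining characters it is 'yes'.
I: derived state 'yes' in Glyptax and Merois only — synapomorphy for {Glyptax, Merois}.
II: derived state 'no' in Ophiax only — an autapomorphy, so it tells us nothing about relationships among taxa.
III: derived state 'yes' in Glyptax, Litharia, and Merois only — synapomorphy for {Glyptax, Litharia, Merois}.
Most parsimonious ingroup topology: (((Glyptax,Merois),Litharia),Ophiax).
Changes per character on this tree: I: 1; II: 1; III: 1.
Total = 3.

3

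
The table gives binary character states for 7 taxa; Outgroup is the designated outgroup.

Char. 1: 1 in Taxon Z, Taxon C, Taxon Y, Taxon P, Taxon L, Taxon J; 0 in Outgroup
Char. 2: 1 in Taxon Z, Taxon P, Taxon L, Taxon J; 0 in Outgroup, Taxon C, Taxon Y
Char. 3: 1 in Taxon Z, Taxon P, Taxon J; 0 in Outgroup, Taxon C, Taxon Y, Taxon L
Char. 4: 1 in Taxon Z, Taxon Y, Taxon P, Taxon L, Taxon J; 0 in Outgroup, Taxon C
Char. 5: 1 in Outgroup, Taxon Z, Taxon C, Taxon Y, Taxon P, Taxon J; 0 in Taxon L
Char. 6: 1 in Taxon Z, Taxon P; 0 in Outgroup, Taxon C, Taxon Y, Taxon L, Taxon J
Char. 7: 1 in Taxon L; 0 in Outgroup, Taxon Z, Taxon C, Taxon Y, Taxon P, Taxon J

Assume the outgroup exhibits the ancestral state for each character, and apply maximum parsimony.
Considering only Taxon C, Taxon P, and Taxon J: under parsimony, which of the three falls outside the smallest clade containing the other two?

Character polarity is set by the outgroup: the derived state is whichever differs from the outgroup's state, so for Char. 5 the derived state is '0', and for the remaining characters it is '1'.
Char. 1 (derived state '1') is shared by all ingroup taxa — unites the whole ingroup.
Char. 2 (derived state '1') is shared by Taxon J, Taxon L, Taxon P, and Taxon Z — a synapomorphy uniting that clade.
Char. 3 (derived state '1') is shared by Taxon J, Taxon P, and Taxon Z — a synapomorphy uniting that clade.
Char. 4 (derived state '1') is shared by Taxon J, Taxon L, Taxon P, Taxon Y, and Taxon Z — a synapomorphy uniting that clade.
Char. 5: derived state '0' in Taxon L only — an autapomorphy, so it tells us nothing about relationships among taxa.
Only Taxon P and Taxon Z show the derived state '1' for Char. 6, supporting them as a clade.
Char. 7: derived state '1' in Taxon L only — an autapomorphy, so it tells us nothing about relationships among taxa.
Most parsimonious ingroup topology: ((Taxon Y,(((Taxon Z,Taxon P),Taxon J),Taxon L)),Taxon C).
Taxon P and Taxon J share a more recent common ancestor with each other than either does with Taxon C, so Taxon C is the least closely related of the three.

Taxon C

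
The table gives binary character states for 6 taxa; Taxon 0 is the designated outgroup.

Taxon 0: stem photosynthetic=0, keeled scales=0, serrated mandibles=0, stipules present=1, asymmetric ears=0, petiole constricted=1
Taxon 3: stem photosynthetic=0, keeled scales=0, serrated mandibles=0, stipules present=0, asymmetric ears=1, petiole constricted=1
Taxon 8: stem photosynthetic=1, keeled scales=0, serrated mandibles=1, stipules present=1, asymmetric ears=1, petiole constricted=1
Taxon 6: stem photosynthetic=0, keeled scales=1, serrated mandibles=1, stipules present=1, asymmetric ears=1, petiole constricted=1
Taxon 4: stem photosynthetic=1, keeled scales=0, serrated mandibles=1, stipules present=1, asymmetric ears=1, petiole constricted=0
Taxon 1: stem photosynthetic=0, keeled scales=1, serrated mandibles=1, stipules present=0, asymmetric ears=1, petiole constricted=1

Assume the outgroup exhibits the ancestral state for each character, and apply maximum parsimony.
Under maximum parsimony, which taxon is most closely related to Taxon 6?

Taxon 1

Character polarity is set by the outgroup: the derived state is whichever differs from the outgroup's state, so for stipules present, petiole constricted the derived state is '0', and for the remaining characters it is '1'.
stem photosynthetic (derived state '1') is shared by Taxon 4 and Taxon 8 — a synapomorphy uniting that clade.
keeled scales: derived state '1' in Taxon 1 and Taxon 6 only — synapomorphy for {Taxon 1, Taxon 6}.
serrated mandibles (derived state '1') is shared by Taxon 1, Taxon 4, Taxon 6, and Taxon 8 — a synapomorphy uniting that clade.
stipules present groups Taxon 1 and Taxon 3, which is incompatible with the clades supported by the remaining characters; treating it as convergent (homoplasy) costs fewer steps than any alternative tree.
All ingroup taxa share the derived state '1' for asymmetric ears; it defines the ingroup but does not resolve relationships within it.
petiole constricted (derived state '0') is unique to Taxon 4 (autapomorphy; uninformative for grouping).
Most parsimonious ingroup topology: (Taxon 3,((Taxon 8,Taxon 4),(Taxon 6,Taxon 1))).
Taxon 6 and Taxon 1 form a cherry on this tree, so they are sister taxa.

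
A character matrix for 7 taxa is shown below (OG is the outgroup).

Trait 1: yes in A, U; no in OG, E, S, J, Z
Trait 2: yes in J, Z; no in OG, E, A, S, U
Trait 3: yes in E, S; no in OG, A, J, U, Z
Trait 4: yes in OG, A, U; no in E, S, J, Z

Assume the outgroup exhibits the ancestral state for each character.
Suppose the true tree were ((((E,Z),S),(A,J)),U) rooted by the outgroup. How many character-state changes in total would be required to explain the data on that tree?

Map each character onto ((((E,Z),S),(A,J)),U) (rooted by OG) and count the minimum state changes it requires (Fitch parsimony):
Trait 1: 2; Trait 2: 2; Trait 3: 2; Trait 4: 2.
Total tree length = 8.

8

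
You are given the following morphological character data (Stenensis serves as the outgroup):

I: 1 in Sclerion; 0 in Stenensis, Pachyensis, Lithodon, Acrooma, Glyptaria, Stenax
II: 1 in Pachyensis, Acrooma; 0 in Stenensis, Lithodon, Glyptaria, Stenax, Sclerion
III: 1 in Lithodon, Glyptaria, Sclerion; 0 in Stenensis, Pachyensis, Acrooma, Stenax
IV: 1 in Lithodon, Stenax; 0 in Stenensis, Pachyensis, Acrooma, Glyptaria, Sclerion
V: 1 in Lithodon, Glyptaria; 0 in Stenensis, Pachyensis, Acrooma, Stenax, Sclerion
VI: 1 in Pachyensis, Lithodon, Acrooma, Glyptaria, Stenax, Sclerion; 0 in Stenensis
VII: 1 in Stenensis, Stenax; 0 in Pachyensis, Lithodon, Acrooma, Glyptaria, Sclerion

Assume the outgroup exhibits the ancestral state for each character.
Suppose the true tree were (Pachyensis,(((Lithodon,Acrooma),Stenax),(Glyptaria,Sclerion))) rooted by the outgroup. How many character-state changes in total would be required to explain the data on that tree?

12

Map each character onto (Pachyensis,(((Lithodon,Acrooma),Stenax),(Glyptaria,Sclerion))) (rooted by Stenensis) and count the minimum state changes it requires (Fitch parsimony):
I: 1; II: 2; III: 2; IV: 2; V: 2; VI: 1; VII: 2.
Total tree length = 12.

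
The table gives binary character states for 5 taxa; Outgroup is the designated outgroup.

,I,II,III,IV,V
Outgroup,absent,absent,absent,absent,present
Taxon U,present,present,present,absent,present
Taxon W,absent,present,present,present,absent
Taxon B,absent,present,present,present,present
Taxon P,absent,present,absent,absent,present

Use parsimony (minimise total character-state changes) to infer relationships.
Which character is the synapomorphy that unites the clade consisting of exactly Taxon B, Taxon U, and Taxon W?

Character polarity is set by the outgroup: the derived state is whichever differs from the outgroup's state, so for V the derived state is 'absent', and for the remaining characters it is 'present'.
I (derived state 'present') is unique to Taxon U (autapomorphy; uninformative for grouping).
II (derived state 'present') is shared by all ingroup taxa — unites the whole ingroup.
Only Taxon B, Taxon U, and Taxon W show the derived state 'present' for III, supporting them as a clade.
IV (derived state 'present') is shared by Taxon B and Taxon W — a synapomorphy uniting that clade.
V: derived state 'absent' in Taxon W only — an autapomorphy, so it tells us nothing about relationships among taxa.
Most parsimonious ingroup topology: ((Taxon U,(Taxon W,Taxon B)),Taxon P).
The clade {Taxon B, Taxon U, Taxon W} is supported by III: its derived state 'present' occurs in exactly those taxa and in no other taxon (including the outgroup).

III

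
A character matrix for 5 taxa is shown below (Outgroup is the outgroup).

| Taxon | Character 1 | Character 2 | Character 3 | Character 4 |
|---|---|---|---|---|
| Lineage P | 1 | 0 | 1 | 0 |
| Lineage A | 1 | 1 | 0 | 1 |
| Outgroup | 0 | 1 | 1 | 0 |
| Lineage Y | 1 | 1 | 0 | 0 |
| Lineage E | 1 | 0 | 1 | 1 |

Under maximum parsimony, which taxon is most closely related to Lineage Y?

Character polarity is set by the outgroup: the derived state is whichever differs from the outgroup's state, so for Character 2, Character 3 the derived state is '0', and for the remaining characters it is '1'.
All ingroup taxa share the derived state '1' for Character 1; it defines the ingroup but does not resolve relationships within it.
Only Lineage E and Lineage P show the derived state '0' for Character 2, supporting them as a clade.
Character 3: derived state '0' in Lineage A and Lineage Y only — synapomorphy for {Lineage A, Lineage Y}.
Character 4 (state '1') occurs in Lineage A and Lineage E but conflicts with the nesting implied by the other characters — most parsimoniously interpreted as homoplasy.
Most parsimonious ingroup topology: ((Lineage Y,Lineage A),(Lineage E,Lineage P)).
Lineage Y and Lineage A form a cherry on this tree, so they are sister taxa.

Lineage A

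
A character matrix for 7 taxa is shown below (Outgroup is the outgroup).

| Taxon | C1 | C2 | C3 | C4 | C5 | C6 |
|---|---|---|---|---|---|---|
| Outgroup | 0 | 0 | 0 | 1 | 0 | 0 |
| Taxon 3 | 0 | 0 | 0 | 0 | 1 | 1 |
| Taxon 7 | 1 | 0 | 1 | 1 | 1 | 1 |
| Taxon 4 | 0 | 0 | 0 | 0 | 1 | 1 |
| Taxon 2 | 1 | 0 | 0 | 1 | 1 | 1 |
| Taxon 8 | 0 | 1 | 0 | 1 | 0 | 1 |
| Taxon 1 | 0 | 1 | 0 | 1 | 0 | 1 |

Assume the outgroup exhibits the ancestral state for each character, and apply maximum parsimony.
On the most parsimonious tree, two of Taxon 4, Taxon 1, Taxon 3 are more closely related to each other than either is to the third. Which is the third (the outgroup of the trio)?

Character polarity is set by the outgroup: the derived state is whichever differs from the outgroup's state, so for C4 the derived state is '0', and for the remaining characters it is '1'.
C1: derived state '1' in Taxon 2 and Taxon 7 only — synapomorphy for {Taxon 2, Taxon 7}.
C2: derived state '1' in Taxon 1 and Taxon 8 only — synapomorphy for {Taxon 1, Taxon 8}.
C3 (derived state '1') is unique to Taxon 7 (autapomorphy; uninformative for grouping).
Only Taxon 3 and Taxon 4 show the derived state '0' for C4, supporting them as a clade.
C5 (derived state '1') is shared by Taxon 2, Taxon 3, Taxon 4, and Taxon 7 — a synapomorphy uniting that clade.
All ingroup taxa share the derived state '1' for C6; it defines the ingroup but does not resolve relationships within it.
Most parsimonious ingroup topology: (((Taxon 3,Taxon 4),(Taxon 7,Taxon 2)),(Taxon 8,Taxon 1)).
Taxon 4 and Taxon 3 share a more recent common ancestor with each other than either does with Taxon 1, so Taxon 1 is the least closely related of the three.

Taxon 1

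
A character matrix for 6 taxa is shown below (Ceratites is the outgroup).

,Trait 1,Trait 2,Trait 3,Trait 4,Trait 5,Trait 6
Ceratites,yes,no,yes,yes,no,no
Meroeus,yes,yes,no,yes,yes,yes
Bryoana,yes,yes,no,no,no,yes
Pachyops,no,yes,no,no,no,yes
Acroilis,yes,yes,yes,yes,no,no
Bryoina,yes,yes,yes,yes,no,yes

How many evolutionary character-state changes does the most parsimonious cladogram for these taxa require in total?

Character polarity is set by the outgroup: the derived state is whichever differs from the outgroup's state, so for Trait 1, Trait 3, Trait 4 the derived state is 'no', and for the remaining characters it is 'yes'.
Trait 1: derived state 'no' in Pachyops only — an autapomorphy, so it tells us nothing about relationships among taxa.
Trait 2 (derived state 'yes') is shared by all ingroup taxa — unites the whole ingroup.
Trait 3 (derived state 'no') is shared by Bryoana, Meroeus, and Pachyops — a synapomorphy uniting that clade.
Only Bryoana and Pachyops show the derived state 'no' for Trait 4, supporting them as a clade.
Trait 5: derived state 'yes' in Meroeus only — an autapomorphy, so it tells us nothing about relationships among taxa.
Only Bryoana, Bryoina, Meroeus, and Pachyops show the derived state 'yes' for Trait 6, supporting them as a clade.
Most parsimonious ingroup topology: (((Meroeus,(Bryoana,Pachyops)),Bryoina),Acroilis).
Changes per character on this tree: Trait 1: 1; Trait 2: 1; Trait 3: 1; Trait 4: 1; Trait 5: 1; Trait 6: 1.
Total = 6.

6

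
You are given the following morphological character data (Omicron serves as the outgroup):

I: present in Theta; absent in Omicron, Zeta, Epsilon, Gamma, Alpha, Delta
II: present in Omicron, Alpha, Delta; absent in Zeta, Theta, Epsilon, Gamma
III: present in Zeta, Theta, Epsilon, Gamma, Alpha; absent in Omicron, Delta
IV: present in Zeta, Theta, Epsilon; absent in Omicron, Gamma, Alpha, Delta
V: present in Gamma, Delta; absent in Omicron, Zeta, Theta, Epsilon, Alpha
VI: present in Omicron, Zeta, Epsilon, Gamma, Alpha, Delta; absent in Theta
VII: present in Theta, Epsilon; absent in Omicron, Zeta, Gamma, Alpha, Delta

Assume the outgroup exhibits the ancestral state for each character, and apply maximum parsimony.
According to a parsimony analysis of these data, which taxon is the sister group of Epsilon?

Character polarity is set by the outgroup: the derived state is whichever differs from the outgroup's state, so for II, VI the derived state is 'absent', and for the remaining characters it is 'present'.
I (derived state 'present') is unique to Theta (autapomorphy; uninformative for grouping).
II: derived state 'absent' in Epsilon, Gamma, Theta, and Zeta only — synapomorphy for {Epsilon, Gamma, Theta, Zeta}.
III: derived state 'present' in Alpha, Epsilon, Gamma, Theta, and Zeta only — synapomorphy for {Alpha, Epsilon, Gamma, Theta, Zeta}.
Only Epsilon, Theta, and Zeta show the derived state 'present' for IV, supporting them as a clade.
V (state 'present') occurs in Delta and Gamma but conflicts with the nesting implied by the other characters — most parsimoniously interpreted as homoplasy.
VI: derived state 'absent' in Theta only — an autapomorphy, so it tells us nothing about relationships among taxa.
VII: derived state 'present' in Epsilon and Theta only — synapomorphy for {Epsilon, Theta}.
Most parsimonious ingroup topology: ((((Zeta,(Theta,Epsilon)),Gamma),Alpha),Delta).
Epsilon and Theta form a cherry on this tree, so they are sister taxa.

Theta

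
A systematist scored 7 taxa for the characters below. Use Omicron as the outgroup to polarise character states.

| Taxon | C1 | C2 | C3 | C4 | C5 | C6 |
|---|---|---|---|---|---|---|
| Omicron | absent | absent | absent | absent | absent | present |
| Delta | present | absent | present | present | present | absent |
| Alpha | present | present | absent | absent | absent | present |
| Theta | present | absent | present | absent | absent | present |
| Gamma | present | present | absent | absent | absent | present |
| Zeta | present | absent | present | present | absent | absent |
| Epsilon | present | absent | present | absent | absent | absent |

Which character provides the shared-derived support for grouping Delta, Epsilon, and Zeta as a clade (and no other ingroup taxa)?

C6

Character polarity is set by the outgroup: the derived state is whichever differs from the outgroup's state, so for C6 the derived state is 'absent', and for the remaining characters it is 'present'.
All ingroup taxa share the derived state 'present' for C1; it defines the ingroup but does not resolve relationships within it.
Only Alpha and Gamma show the derived state 'present' for C2, supporting them as a clade.
Only Delta, Epsilon, Theta, and Zeta show the derived state 'present' for C3, supporting them as a clade.
C4 (derived state 'present') is shared by Delta and Zeta — a synapomorphy uniting that clade.
C5: derived state 'present' in Delta only — an autapomorphy, so it tells us nothing about relationships among taxa.
C6: derived state 'absent' in Delta, Epsilon, and Zeta only — synapomorphy for {Delta, Epsilon, Zeta}.
Most parsimonious ingroup topology: ((((Delta,Zeta),Epsilon),Theta),(Alpha,Gamma)).
The clade {Delta, Epsilon, Zeta} is supported by C6: its derived state 'absent' occurs in exactly those taxa and in no other taxon (including the outgroup).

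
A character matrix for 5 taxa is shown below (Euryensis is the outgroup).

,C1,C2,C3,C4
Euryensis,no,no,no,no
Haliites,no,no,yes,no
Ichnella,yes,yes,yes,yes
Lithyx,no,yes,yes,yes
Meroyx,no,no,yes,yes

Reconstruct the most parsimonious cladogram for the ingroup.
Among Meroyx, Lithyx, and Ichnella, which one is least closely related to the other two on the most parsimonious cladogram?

The outgroup has state 'no' for every character, so 'yes' is the derived state throughout.
C1 (derived state 'yes') is unique to Ichnella (autapomorphy; uninformative for grouping).
Only Ichnella and Lithyx show the derived state 'yes' for C2, supporting them as a clade.
All ingroup taxa share the derived state 'yes' for C3; it defines the ingroup but does not resolve relationships within it.
C4: derived state 'yes' in Ichnella, Lithyx, and Meroyx only — synapomorphy for {Ichnella, Lithyx, Meroyx}.
Most parsimonious ingroup topology: (Haliites,((Ichnella,Lithyx),Meroyx)).
Ichnella and Lithyx share a more recent common ancestor with each other than either does with Meroyx, so Meroyx is the least closely related of the three.

Meroyx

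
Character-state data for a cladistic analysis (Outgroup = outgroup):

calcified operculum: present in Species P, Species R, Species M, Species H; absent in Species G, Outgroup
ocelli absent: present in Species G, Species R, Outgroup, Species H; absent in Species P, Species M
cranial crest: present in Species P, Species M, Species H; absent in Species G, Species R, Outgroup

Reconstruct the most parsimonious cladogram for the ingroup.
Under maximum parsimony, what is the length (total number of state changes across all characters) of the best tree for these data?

3

Character polarity is set by the outgroup: the derived state is whichever differs from the outgroup's state, so for ocelli absent the derived state is 'absent', and for the remaining characters it is 'present'.
calcified operculum (derived state 'present') is shared by Species H, Species M, Species P, and Species R — a synapomorphy uniting that clade.
Only Species M and Species P show the derived state 'absent' for ocelli absent, supporting them as a clade.
cranial crest: derived state 'present' in Species H, Species M, and Species P only — synapomorphy for {Species H, Species M, Species P}.
Most parsimonious ingroup topology: (Species G,(((Species M,Species P),Species H),Species R)).
Changes per character on this tree: calcified operculum: 1; ocelli absent: 1; cranial crest: 1.
Total = 3.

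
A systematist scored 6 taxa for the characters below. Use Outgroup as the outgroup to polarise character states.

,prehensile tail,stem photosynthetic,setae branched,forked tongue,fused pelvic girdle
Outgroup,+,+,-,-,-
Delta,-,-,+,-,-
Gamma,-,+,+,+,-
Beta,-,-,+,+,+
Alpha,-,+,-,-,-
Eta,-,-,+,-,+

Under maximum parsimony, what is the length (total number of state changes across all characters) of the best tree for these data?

6

Character polarity is set by the outgroup: the derived state is whichever differs from the outgroup's state, so for prehensile tail, stem photosynthetic the derived state is '-', and for the remaining characters it is '+'.
prehensile tail (derived state '-') is shared by all ingroup taxa — unites the whole ingroup.
stem photosynthetic (derived state '-') is shared by Beta, Delta, and Eta — a synapomorphy uniting that clade.
setae branched: derived state '+' in Beta, Delta, Eta, and Gamma only — synapomorphy for {Beta, Delta, Eta, Gamma}.
forked tongue (state '+') occurs in Beta and Gamma but conflicts with the nesting implied by the other characters — most parsimoniously interpreted as homoplasy.
fused pelvic girdle: derived state '+' in Beta and Eta only — synapomorphy for {Beta, Eta}.
Most parsimonious ingroup topology: (((Delta,(Beta,Eta)),Gamma),Alpha).
Changes per character on this tree: prehensile tail: 1; stem photosynthetic: 1; setae branched: 1; forked tongue: 2; fused pelvic girdle: 1.
Total = 6.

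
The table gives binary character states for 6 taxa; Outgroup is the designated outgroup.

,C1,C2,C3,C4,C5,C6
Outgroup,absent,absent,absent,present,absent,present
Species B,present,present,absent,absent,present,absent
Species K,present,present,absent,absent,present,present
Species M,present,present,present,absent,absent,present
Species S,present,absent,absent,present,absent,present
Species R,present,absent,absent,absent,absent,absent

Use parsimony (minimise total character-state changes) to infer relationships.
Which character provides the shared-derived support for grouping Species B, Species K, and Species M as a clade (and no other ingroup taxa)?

C2

Character polarity is set by the outgroup: the derived state is whichever differs from the outgroup's state, so for C4, C6 the derived state is 'absent', and for the remaining characters it is 'present'.
All ingroup taxa share the derived state 'present' for C1; it defines the ingroup but does not resolve relationships within it.
C2 (derived state 'present') is shared by Species B, Species K, and Species M — a synapomorphy uniting that clade.
C3: derived state 'present' in Species M only — an autapomorphy, so it tells us nothing about relationships among taxa.
C4: derived state 'absent' in Species B, Species K, Species M, and Species R only — synapomorphy for {Species B, Species K, Species M, Species R}.
C5: derived state 'present' in Species B and Species K only — synapomorphy for {Species B, Species K}.
C6 (state 'absent') occurs in Species B and Species R but conflicts with the nesting implied by the other characters — most parsimoniously interpreted as homoplasy.
Most parsimonious ingroup topology: ((((Species B,Species K),Species M),Species R),Species S).
The clade {Species B, Species K, Species M} is supported by C2: its derived state 'present' occurs in exactly those taxa and in no other taxon (including the outgroup).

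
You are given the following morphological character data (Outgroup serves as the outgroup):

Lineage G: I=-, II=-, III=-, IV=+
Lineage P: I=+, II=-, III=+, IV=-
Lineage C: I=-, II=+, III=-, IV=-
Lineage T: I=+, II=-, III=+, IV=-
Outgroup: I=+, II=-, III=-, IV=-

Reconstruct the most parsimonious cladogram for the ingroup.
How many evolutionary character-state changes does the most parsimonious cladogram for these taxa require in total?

Character polarity is set by the outgroup: the derived state is whichever differs from the outgroup's state, so for I the derived state is '-', and for the remaining characters it is '+'.
Only Lineage C and Lineage G show the derived state '-' for I, supporting them as a clade.
II: derived state '+' in Lineage C only — an autapomorphy, so it tells us nothing about relationships among taxa.
III: derived state '+' in Lineage P and Lineage T only — synapomorphy for {Lineage P, Lineage T}.
IV (derived state '+') is unique to Lineage G (autapomorphy; uninformative for grouping).
Most parsimonious ingroup topology: ((Lineage T,Lineage P),(Lineage G,Lineage C)).
Changes per character on this tree: I: 1; II: 1; III: 1; IV: 1.
Total = 4.

4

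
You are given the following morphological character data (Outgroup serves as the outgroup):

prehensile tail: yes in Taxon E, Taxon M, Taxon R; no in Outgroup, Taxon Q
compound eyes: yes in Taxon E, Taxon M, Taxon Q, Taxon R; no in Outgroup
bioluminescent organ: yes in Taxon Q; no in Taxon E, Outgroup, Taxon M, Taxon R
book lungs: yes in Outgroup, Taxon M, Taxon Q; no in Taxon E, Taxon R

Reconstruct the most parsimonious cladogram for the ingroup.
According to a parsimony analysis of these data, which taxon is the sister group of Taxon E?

Taxon R

Character polarity is set by the outgroup: the derived state is whichever differs from the outgroup's state, so for book lungs the derived state is 'no', and for the remaining characters it is 'yes'.
prehensile tail: derived state 'yes' in Taxon E, Taxon M, and Taxon R only — synapomorphy for {Taxon E, Taxon M, Taxon R}.
All ingroup taxa share the derived state 'yes' for compound eyes; it defines the ingroup but does not resolve relationships within it.
bioluminescent organ (derived state 'yes') is unique to Taxon Q (autapomorphy; uninformative for grouping).
book lungs (derived state 'no') is shared by Taxon E and Taxon R — a synapomorphy uniting that clade.
Most parsimonious ingroup topology: (((Taxon E,Taxon R),Taxon M),Taxon Q).
Taxon E and Taxon R form a cherry on this tree, so they are sister taxa.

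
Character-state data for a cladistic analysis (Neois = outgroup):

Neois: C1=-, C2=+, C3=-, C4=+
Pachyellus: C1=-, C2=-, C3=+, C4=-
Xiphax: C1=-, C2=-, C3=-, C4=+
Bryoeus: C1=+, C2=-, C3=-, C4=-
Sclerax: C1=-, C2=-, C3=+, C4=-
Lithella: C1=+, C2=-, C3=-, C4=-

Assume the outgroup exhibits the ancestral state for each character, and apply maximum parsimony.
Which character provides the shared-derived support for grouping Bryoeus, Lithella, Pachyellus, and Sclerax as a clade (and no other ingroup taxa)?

C4

Character polarity is set by the outgroup: the derived state is whichever differs from the outgroup's state, so for C2, C4 the derived state is '-', and for the remaining characters it is '+'.
C1 (derived state '+') is shared by Bryoeus and Lithella — a synapomorphy uniting that clade.
C2 (derived state '-') is shared by all ingroup taxa — unites the whole ingroup.
C3 (derived state '+') is shared by Pachyellus and Sclerax — a synapomorphy uniting that clade.
Only Bryoeus, Lithella, Pachyellus, and Sclerax show the derived state '-' for C4, supporting them as a clade.
Most parsimonious ingroup topology: (((Pachyellus,Sclerax),(Bryoeus,Lithella)),Xiphax).
The clade {Bryoeus, Lithella, Pachyellus, Sclerax} is supported by C4: its derived state '-' occurs in exactly those taxa and in no other taxon (including the outgroup).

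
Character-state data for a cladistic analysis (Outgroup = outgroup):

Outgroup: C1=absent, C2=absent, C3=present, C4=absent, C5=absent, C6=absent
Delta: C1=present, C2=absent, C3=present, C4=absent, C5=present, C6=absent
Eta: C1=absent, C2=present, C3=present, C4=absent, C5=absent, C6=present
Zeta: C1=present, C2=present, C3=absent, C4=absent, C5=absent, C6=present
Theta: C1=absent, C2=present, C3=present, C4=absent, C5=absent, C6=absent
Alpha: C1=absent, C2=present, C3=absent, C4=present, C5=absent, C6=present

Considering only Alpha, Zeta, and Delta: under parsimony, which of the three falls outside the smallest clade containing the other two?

Character polarity is set by the outgroup: the derived state is whichever differs from the outgroup's state, so for C3 the derived state is 'absent', and for the remaining characters it is 'present'.
C1 (state 'present') occurs in Delta and Zeta but conflicts with the nesting implied by the other characters — most parsimoniously interpreted as homoplasy.
C2 (derived state 'present') is shared by Alpha, Eta, Theta, and Zeta — a synapomorphy uniting that clade.
C3: derived state 'absent' in Alpha and Zeta only — synapomorphy for {Alpha, Zeta}.
C4: derived state 'present' in Alpha only — an autapomorphy, so it tells us nothing about relationships among taxa.
C5: derived state 'present' in Delta only — an autapomorphy, so it tells us nothing about relationships among taxa.
C6 (derived state 'present') is shared by Alpha, Eta, and Zeta — a synapomorphy uniting that clade.
Most parsimonious ingroup topology: (Delta,((Eta,(Zeta,Alpha)),Theta)).
Alpha and Zeta share a more recent common ancestor with each other than either does with Delta, so Delta is the least closely related of the three.

Delta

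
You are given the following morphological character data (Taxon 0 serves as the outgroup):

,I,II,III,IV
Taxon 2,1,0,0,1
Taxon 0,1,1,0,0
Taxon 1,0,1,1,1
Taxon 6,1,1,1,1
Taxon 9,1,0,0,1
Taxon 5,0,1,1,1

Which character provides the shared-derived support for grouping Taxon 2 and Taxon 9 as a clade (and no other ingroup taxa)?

Character polarity is set by the outgroup: the derived state is whichever differs from the outgroup's state, so for I, II the derived state is '0', and for the remaining characters it is '1'.
I: derived state '0' in Taxon 1 and Taxon 5 only — synapomorphy for {Taxon 1, Taxon 5}.
II (derived state '0') is shared by Taxon 2 and Taxon 9 — a synapomorphy uniting that clade.
III (derived state '1') is shared by Taxon 1, Taxon 5, and Taxon 6 — a synapomorphy uniting that clade.
IV (derived state '1') is shared by all ingroup taxa — unites the whole ingroup.
Most parsimonious ingroup topology: (((Taxon 1,Taxon 5),Taxon 6),(Taxon 9,Taxon 2)).
The clade {Taxon 2, Taxon 9} is supported by II: its derived state '0' occurs in exactly those taxa and in no other taxon (including the outgroup).

II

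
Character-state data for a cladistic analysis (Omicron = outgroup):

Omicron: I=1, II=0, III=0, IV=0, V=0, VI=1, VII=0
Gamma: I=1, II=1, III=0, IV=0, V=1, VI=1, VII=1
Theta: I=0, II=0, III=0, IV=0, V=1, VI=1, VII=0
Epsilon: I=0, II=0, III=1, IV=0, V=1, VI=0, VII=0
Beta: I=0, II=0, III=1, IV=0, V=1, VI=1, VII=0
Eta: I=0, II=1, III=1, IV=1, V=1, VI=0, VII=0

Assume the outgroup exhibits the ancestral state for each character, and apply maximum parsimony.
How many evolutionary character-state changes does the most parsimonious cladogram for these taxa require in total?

Character polarity is set by the outgroup: the derived state is whichever differs from the outgroup's state, so for I, VI the derived state is '0', and for the remaining characters it is '1'.
Only Beta, Epsilon, Eta, and Theta show the derived state '0' for I, supporting them as a clade.
II groups Eta and Gamma, which is incompatible with the clades supported by the remaining characters; treating it as convergent (homoplasy) costs fewer steps than any alternative tree.
III: derived state '1' in Beta, Epsilon, and Eta only — synapomorphy for {Beta, Epsilon, Eta}.
IV: derived state '1' in Eta only — an autapomorphy, so it tells us nothing about relationships among taxa.
All ingroup taxa share the derived state '1' for V; it defines the ingroup but does not resolve relationships within it.
VI: derived state '0' in Epsilon and Eta only — synapomorphy for {Epsilon, Eta}.
VII: derived state '1' in Gamma only — an autapomorphy, so it tells us nothing about relationships among taxa.
Most parsimonious ingroup topology: (Gamma,(Theta,((Epsilon,Eta),Beta))).
Changes per character on this tree: I: 1; II: 2; III: 1; IV: 1; V: 1; VI: 1; VII: 1.
Total = 8.

8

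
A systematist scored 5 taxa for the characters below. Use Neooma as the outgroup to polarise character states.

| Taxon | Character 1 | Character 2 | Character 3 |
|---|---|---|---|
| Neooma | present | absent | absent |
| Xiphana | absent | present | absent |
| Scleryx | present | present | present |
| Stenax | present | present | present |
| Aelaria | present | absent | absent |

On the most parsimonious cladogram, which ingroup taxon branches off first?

Character polarity is set by the outgroup: the derived state is whichever differs from the outgroup's state, so for Character 1 the derived state is 'absent', and for the remaining characters it is 'present'.
Character 1: derived state 'absent' in Xiphana only — an autapomorphy, so it tells us nothing about relationships among taxa.
Character 2: derived state 'present' in Scleryx, Stenax, and Xiphana only — synapomorphy for {Scleryx, Stenax, Xiphana}.
Only Scleryx and Stenax show the derived state 'present' for Character 3, supporting them as a clade.
Most parsimonious ingroup topology: ((Xiphana,(Scleryx,Stenax)),Aelaria).
Aelaria is sister to the clade containing all other ingroup taxa, so it is the earliest-diverging (most basal) ingroup lineage.

Aelaria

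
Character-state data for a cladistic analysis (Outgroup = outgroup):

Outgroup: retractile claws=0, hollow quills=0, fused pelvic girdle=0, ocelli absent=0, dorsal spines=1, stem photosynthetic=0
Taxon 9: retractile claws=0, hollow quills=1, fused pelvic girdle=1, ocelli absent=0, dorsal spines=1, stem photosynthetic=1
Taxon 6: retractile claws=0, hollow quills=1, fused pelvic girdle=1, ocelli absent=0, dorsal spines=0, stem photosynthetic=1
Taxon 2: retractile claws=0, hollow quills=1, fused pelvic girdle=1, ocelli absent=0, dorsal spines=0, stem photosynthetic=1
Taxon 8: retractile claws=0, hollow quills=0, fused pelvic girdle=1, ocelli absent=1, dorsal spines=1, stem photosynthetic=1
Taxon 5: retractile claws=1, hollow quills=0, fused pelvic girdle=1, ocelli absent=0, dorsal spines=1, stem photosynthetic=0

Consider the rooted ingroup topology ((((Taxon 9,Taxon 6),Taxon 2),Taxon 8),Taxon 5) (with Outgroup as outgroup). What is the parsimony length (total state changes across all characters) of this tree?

7

Map each character onto ((((Taxon 9,Taxon 6),Taxon 2),Taxon 8),Taxon 5) (rooted by Outgroup) and count the minimum state changes it requires (Fitch parsimony):
retractile claws: 1; hollow quills: 1; fused pelvic girdle: 1; ocelli absent: 1; dorsal spines: 2; stem photosynthetic: 1.
Total tree length = 7.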